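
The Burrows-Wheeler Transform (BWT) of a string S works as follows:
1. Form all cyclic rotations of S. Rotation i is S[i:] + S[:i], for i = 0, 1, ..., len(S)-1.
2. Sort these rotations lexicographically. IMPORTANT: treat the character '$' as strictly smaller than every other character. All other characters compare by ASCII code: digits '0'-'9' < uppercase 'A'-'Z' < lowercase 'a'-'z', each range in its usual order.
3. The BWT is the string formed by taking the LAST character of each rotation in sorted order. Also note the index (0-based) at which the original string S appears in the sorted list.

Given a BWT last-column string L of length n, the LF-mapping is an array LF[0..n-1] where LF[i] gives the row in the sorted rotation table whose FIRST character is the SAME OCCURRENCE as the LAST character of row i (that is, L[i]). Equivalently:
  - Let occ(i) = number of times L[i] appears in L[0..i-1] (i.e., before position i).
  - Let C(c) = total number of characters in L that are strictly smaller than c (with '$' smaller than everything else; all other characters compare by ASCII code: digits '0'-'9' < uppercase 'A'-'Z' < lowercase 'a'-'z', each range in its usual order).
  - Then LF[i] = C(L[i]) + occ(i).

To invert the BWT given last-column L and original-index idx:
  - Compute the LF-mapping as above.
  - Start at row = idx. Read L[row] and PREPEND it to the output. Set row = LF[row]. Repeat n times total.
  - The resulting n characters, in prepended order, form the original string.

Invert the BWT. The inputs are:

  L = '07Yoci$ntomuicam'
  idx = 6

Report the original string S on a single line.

Answer: communicatioY70$

Derivation:
LF mapping: 1 2 3 12 5 7 0 11 14 13 9 15 8 6 4 10
Walk LF starting at row 6, prepending L[row]:
  step 1: row=6, L[6]='$', prepend. Next row=LF[6]=0
  step 2: row=0, L[0]='0', prepend. Next row=LF[0]=1
  step 3: row=1, L[1]='7', prepend. Next row=LF[1]=2
  step 4: row=2, L[2]='Y', prepend. Next row=LF[2]=3
  step 5: row=3, L[3]='o', prepend. Next row=LF[3]=12
  step 6: row=12, L[12]='i', prepend. Next row=LF[12]=8
  step 7: row=8, L[8]='t', prepend. Next row=LF[8]=14
  step 8: row=14, L[14]='a', prepend. Next row=LF[14]=4
  step 9: row=4, L[4]='c', prepend. Next row=LF[4]=5
  step 10: row=5, L[5]='i', prepend. Next row=LF[5]=7
  step 11: row=7, L[7]='n', prepend. Next row=LF[7]=11
  step 12: row=11, L[11]='u', prepend. Next row=LF[11]=15
  step 13: row=15, L[15]='m', prepend. Next row=LF[15]=10
  step 14: row=10, L[10]='m', prepend. Next row=LF[10]=9
  step 15: row=9, L[9]='o', prepend. Next row=LF[9]=13
  step 16: row=13, L[13]='c', prepend. Next row=LF[13]=6
Reversed output: communicatioY70$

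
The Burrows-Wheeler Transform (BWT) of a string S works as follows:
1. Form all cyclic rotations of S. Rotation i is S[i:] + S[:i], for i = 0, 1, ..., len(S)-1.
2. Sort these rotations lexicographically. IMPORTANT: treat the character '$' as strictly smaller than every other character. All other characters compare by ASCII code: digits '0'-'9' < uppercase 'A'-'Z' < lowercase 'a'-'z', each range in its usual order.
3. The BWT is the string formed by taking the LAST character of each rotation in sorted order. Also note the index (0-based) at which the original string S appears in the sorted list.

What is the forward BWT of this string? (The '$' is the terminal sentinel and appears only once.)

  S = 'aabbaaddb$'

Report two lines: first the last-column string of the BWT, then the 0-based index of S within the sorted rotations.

All 10 rotations (rotation i = S[i:]+S[:i]):
  rot[0] = aabbaaddb$
  rot[1] = abbaaddb$a
  rot[2] = bbaaddb$aa
  rot[3] = baaddb$aab
  rot[4] = aaddb$aabb
  rot[5] = addb$aabba
  rot[6] = ddb$aabbaa
  rot[7] = db$aabbaad
  rot[8] = b$aabbaadd
  rot[9] = $aabbaaddb
Sorted (with $ < everything):
  sorted[0] = $aabbaaddb  (last char: 'b')
  sorted[1] = aabbaaddb$  (last char: '$')
  sorted[2] = aaddb$aabb  (last char: 'b')
  sorted[3] = abbaaddb$a  (last char: 'a')
  sorted[4] = addb$aabba  (last char: 'a')
  sorted[5] = b$aabbaadd  (last char: 'd')
  sorted[6] = baaddb$aab  (last char: 'b')
  sorted[7] = bbaaddb$aa  (last char: 'a')
  sorted[8] = db$aabbaad  (last char: 'd')
  sorted[9] = ddb$aabbaa  (last char: 'a')
Last column: b$baadbada
Original string S is at sorted index 1

Answer: b$baadbada
1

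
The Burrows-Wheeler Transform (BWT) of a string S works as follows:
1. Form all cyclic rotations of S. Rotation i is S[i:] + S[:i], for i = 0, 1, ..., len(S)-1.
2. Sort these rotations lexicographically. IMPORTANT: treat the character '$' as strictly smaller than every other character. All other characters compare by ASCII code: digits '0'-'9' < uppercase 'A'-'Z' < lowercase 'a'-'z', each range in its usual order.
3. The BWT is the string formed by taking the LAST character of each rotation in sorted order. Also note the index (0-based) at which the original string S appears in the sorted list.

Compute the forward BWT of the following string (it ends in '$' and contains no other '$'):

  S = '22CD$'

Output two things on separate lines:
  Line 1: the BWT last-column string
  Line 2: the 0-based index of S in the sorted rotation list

Answer: D$22C
1

Derivation:
All 5 rotations (rotation i = S[i:]+S[:i]):
  rot[0] = 22CD$
  rot[1] = 2CD$2
  rot[2] = CD$22
  rot[3] = D$22C
  rot[4] = $22CD
Sorted (with $ < everything):
  sorted[0] = $22CD  (last char: 'D')
  sorted[1] = 22CD$  (last char: '$')
  sorted[2] = 2CD$2  (last char: '2')
  sorted[3] = CD$22  (last char: '2')
  sorted[4] = D$22C  (last char: 'C')
Last column: D$22C
Original string S is at sorted index 1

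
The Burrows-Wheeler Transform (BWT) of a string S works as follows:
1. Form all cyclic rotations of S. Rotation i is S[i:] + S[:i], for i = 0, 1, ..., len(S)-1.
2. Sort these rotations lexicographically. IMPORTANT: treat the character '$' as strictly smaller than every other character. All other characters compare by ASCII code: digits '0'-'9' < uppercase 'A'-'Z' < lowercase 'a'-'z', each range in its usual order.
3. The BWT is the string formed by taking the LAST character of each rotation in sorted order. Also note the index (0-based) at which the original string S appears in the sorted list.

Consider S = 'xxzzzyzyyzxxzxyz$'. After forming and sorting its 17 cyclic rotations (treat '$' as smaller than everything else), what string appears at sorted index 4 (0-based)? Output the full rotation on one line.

Answer: xzxyz$xxzzzyzyyzx

Derivation:
All 17 rotations (rotation i = S[i:]+S[:i]):
  rot[0] = xxzzzyzyyzxxzxyz$
  rot[1] = xzzzyzyyzxxzxyz$x
  rot[2] = zzzyzyyzxxzxyz$xx
  rot[3] = zzyzyyzxxzxyz$xxz
  rot[4] = zyzyyzxxzxyz$xxzz
  rot[5] = yzyyzxxzxyz$xxzzz
  rot[6] = zyyzxxzxyz$xxzzzy
  rot[7] = yyzxxzxyz$xxzzzyz
  rot[8] = yzxxzxyz$xxzzzyzy
  rot[9] = zxxzxyz$xxzzzyzyy
  rot[10] = xxzxyz$xxzzzyzyyz
  rot[11] = xzxyz$xxzzzyzyyzx
  rot[12] = zxyz$xxzzzyzyyzxx
  rot[13] = xyz$xxzzzyzyyzxxz
  rot[14] = yz$xxzzzyzyyzxxzx
  rot[15] = z$xxzzzyzyyzxxzxy
  rot[16] = $xxzzzyzyyzxxzxyz
Sorted (with $ < everything):
  sorted[0] = $xxzzzyzyyzxxzxyz
  sorted[1] = xxzxyz$xxzzzyzyyz
  sorted[2] = xxzzzyzyyzxxzxyz$
  sorted[3] = xyz$xxzzzyzyyzxxz
  sorted[4] = xzxyz$xxzzzyzyyzx
  sorted[5] = xzzzyzyyzxxzxyz$x
  sorted[6] = yyzxxzxyz$xxzzzyz
  sorted[7] = yz$xxzzzyzyyzxxzx
  sorted[8] = yzxxzxyz$xxzzzyzy
  sorted[9] = yzyyzxxzxyz$xxzzz
  sorted[10] = z$xxzzzyzyyzxxzxy
  sorted[11] = zxxzxyz$xxzzzyzyy
  sorted[12] = zxyz$xxzzzyzyyzxx
  sorted[13] = zyyzxxzxyz$xxzzzy
  sorted[14] = zyzyyzxxzxyz$xxzz
  sorted[15] = zzyzyyzxxzxyz$xxz
  sorted[16] = zzzyzyyzxxzxyz$xx
sorted[4] = xzxyz$xxzzzyzyyzx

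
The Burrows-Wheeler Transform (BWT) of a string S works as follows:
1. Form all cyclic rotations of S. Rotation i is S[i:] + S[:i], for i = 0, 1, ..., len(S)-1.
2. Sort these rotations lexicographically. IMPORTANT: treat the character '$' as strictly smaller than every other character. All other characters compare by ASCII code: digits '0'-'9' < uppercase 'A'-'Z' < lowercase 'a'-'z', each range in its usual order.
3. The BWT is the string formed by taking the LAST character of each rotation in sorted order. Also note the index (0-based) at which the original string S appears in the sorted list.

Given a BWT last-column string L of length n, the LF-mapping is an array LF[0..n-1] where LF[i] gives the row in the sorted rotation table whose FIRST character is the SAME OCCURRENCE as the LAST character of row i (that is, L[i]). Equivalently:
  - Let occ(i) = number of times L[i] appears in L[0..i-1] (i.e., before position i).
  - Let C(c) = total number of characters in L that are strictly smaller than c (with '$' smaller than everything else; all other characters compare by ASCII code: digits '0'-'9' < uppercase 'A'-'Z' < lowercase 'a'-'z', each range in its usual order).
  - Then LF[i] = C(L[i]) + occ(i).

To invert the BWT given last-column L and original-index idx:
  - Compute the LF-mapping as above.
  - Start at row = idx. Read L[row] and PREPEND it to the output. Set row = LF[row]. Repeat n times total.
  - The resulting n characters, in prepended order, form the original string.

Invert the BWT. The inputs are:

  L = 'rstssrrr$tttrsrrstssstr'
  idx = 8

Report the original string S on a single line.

Answer: rtttrrssstsrrstsrrstsr$

Derivation:
LF mapping: 1 9 17 10 11 2 3 4 0 18 19 20 5 12 6 7 13 21 14 15 16 22 8
Walk LF starting at row 8, prepending L[row]:
  step 1: row=8, L[8]='$', prepend. Next row=LF[8]=0
  step 2: row=0, L[0]='r', prepend. Next row=LF[0]=1
  step 3: row=1, L[1]='s', prepend. Next row=LF[1]=9
  step 4: row=9, L[9]='t', prepend. Next row=LF[9]=18
  step 5: row=18, L[18]='s', prepend. Next row=LF[18]=14
  step 6: row=14, L[14]='r', prepend. Next row=LF[14]=6
  step 7: row=6, L[6]='r', prepend. Next row=LF[6]=3
  step 8: row=3, L[3]='s', prepend. Next row=LF[3]=10
  step 9: row=10, L[10]='t', prepend. Next row=LF[10]=19
  step 10: row=19, L[19]='s', prepend. Next row=LF[19]=15
  step 11: row=15, L[15]='r', prepend. Next row=LF[15]=7
  step 12: row=7, L[7]='r', prepend. Next row=LF[7]=4
  step 13: row=4, L[4]='s', prepend. Next row=LF[4]=11
  step 14: row=11, L[11]='t', prepend. Next row=LF[11]=20
  step 15: row=20, L[20]='s', prepend. Next row=LF[20]=16
  step 16: row=16, L[16]='s', prepend. Next row=LF[16]=13
  step 17: row=13, L[13]='s', prepend. Next row=LF[13]=12
  step 18: row=12, L[12]='r', prepend. Next row=LF[12]=5
  step 19: row=5, L[5]='r', prepend. Next row=LF[5]=2
  step 20: row=2, L[2]='t', prepend. Next row=LF[2]=17
  step 21: row=17, L[17]='t', prepend. Next row=LF[17]=21
  step 22: row=21, L[21]='t', prepend. Next row=LF[21]=22
  step 23: row=22, L[22]='r', prepend. Next row=LF[22]=8
Reversed output: rtttrrssstsrrstsrrstsr$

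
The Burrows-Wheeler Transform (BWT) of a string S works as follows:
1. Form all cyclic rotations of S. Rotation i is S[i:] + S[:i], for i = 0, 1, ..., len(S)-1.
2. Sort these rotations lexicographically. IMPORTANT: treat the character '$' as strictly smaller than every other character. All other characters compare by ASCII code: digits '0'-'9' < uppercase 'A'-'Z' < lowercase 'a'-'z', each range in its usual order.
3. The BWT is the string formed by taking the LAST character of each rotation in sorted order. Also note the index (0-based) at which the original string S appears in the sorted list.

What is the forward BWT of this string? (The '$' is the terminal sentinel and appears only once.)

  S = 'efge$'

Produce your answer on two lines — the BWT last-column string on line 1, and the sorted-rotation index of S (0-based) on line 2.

Answer: eg$ef
2

Derivation:
All 5 rotations (rotation i = S[i:]+S[:i]):
  rot[0] = efge$
  rot[1] = fge$e
  rot[2] = ge$ef
  rot[3] = e$efg
  rot[4] = $efge
Sorted (with $ < everything):
  sorted[0] = $efge  (last char: 'e')
  sorted[1] = e$efg  (last char: 'g')
  sorted[2] = efge$  (last char: '$')
  sorted[3] = fge$e  (last char: 'e')
  sorted[4] = ge$ef  (last char: 'f')
Last column: eg$ef
Original string S is at sorted index 2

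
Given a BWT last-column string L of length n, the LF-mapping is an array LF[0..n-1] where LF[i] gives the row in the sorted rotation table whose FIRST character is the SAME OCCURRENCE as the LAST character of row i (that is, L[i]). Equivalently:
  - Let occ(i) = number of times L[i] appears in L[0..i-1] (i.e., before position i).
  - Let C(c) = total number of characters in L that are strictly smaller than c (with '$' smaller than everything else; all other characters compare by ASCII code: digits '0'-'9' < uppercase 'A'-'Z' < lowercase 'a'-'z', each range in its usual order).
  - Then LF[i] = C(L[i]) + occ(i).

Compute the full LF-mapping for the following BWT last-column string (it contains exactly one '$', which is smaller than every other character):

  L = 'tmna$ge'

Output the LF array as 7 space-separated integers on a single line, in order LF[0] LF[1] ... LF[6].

Char counts: '$':1, 'a':1, 'e':1, 'g':1, 'm':1, 'n':1, 't':1
C (first-col start): C('$')=0, C('a')=1, C('e')=2, C('g')=3, C('m')=4, C('n')=5, C('t')=6
L[0]='t': occ=0, LF[0]=C('t')+0=6+0=6
L[1]='m': occ=0, LF[1]=C('m')+0=4+0=4
L[2]='n': occ=0, LF[2]=C('n')+0=5+0=5
L[3]='a': occ=0, LF[3]=C('a')+0=1+0=1
L[4]='$': occ=0, LF[4]=C('$')+0=0+0=0
L[5]='g': occ=0, LF[5]=C('g')+0=3+0=3
L[6]='e': occ=0, LF[6]=C('e')+0=2+0=2

Answer: 6 4 5 1 0 3 2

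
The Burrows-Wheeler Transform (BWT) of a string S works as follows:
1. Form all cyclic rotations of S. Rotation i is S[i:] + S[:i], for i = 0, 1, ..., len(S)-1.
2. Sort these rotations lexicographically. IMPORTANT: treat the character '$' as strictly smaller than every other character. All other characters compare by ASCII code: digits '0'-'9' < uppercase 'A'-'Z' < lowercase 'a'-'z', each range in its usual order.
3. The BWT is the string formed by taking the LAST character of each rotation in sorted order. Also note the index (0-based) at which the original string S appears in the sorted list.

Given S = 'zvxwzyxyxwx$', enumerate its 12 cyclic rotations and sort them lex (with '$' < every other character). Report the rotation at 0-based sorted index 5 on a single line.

Answer: xwx$zvxwzyxy

Derivation:
All 12 rotations (rotation i = S[i:]+S[:i]):
  rot[0] = zvxwzyxyxwx$
  rot[1] = vxwzyxyxwx$z
  rot[2] = xwzyxyxwx$zv
  rot[3] = wzyxyxwx$zvx
  rot[4] = zyxyxwx$zvxw
  rot[5] = yxyxwx$zvxwz
  rot[6] = xyxwx$zvxwzy
  rot[7] = yxwx$zvxwzyx
  rot[8] = xwx$zvxwzyxy
  rot[9] = wx$zvxwzyxyx
  rot[10] = x$zvxwzyxyxw
  rot[11] = $zvxwzyxyxwx
Sorted (with $ < everything):
  sorted[0] = $zvxwzyxyxwx
  sorted[1] = vxwzyxyxwx$z
  sorted[2] = wx$zvxwzyxyx
  sorted[3] = wzyxyxwx$zvx
  sorted[4] = x$zvxwzyxyxw
  sorted[5] = xwx$zvxwzyxy
  sorted[6] = xwzyxyxwx$zv
  sorted[7] = xyxwx$zvxwzy
  sorted[8] = yxwx$zvxwzyx
  sorted[9] = yxyxwx$zvxwz
  sorted[10] = zvxwzyxyxwx$
  sorted[11] = zyxyxwx$zvxw
sorted[5] = xwx$zvxwzyxy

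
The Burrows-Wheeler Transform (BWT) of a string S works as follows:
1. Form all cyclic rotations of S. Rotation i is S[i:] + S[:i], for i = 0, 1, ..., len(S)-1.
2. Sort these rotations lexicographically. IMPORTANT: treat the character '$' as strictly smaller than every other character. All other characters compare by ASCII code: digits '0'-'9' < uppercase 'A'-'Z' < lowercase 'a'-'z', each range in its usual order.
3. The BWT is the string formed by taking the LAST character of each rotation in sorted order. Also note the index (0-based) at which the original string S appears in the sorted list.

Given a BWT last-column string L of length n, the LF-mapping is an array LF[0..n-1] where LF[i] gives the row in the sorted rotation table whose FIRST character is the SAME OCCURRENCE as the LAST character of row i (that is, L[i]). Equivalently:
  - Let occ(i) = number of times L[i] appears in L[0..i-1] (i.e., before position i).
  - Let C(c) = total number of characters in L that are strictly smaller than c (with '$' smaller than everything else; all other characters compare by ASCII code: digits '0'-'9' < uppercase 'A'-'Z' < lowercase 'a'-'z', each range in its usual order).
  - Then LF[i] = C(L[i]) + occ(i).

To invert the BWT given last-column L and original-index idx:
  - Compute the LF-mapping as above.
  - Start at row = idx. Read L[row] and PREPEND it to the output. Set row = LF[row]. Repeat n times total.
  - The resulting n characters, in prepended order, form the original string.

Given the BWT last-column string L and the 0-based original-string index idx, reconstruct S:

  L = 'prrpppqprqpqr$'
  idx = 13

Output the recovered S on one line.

LF mapping: 1 10 11 2 3 4 7 5 12 8 6 9 13 0
Walk LF starting at row 13, prepending L[row]:
  step 1: row=13, L[13]='$', prepend. Next row=LF[13]=0
  step 2: row=0, L[0]='p', prepend. Next row=LF[0]=1
  step 3: row=1, L[1]='r', prepend. Next row=LF[1]=10
  step 4: row=10, L[10]='p', prepend. Next row=LF[10]=6
  step 5: row=6, L[6]='q', prepend. Next row=LF[6]=7
  step 6: row=7, L[7]='p', prepend. Next row=LF[7]=5
  step 7: row=5, L[5]='p', prepend. Next row=LF[5]=4
  step 8: row=4, L[4]='p', prepend. Next row=LF[4]=3
  step 9: row=3, L[3]='p', prepend. Next row=LF[3]=2
  step 10: row=2, L[2]='r', prepend. Next row=LF[2]=11
  step 11: row=11, L[11]='q', prepend. Next row=LF[11]=9
  step 12: row=9, L[9]='q', prepend. Next row=LF[9]=8
  step 13: row=8, L[8]='r', prepend. Next row=LF[8]=12
  step 14: row=12, L[12]='r', prepend. Next row=LF[12]=13
Reversed output: rrqqrppppqprp$

Answer: rrqqrppppqprp$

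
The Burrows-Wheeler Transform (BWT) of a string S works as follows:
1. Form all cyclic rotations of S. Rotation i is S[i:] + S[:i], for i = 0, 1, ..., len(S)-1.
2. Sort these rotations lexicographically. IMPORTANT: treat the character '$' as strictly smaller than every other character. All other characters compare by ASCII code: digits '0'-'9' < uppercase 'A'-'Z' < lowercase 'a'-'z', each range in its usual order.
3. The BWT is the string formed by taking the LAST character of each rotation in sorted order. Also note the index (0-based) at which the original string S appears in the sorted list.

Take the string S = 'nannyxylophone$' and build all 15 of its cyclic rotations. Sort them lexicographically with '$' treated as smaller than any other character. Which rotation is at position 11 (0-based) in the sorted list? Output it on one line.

Answer: phone$nannyxylo

Derivation:
All 15 rotations (rotation i = S[i:]+S[:i]):
  rot[0] = nannyxylophone$
  rot[1] = annyxylophone$n
  rot[2] = nnyxylophone$na
  rot[3] = nyxylophone$nan
  rot[4] = yxylophone$nann
  rot[5] = xylophone$nanny
  rot[6] = ylophone$nannyx
  rot[7] = lophone$nannyxy
  rot[8] = ophone$nannyxyl
  rot[9] = phone$nannyxylo
  rot[10] = hone$nannyxylop
  rot[11] = one$nannyxyloph
  rot[12] = ne$nannyxylopho
  rot[13] = e$nannyxylophon
  rot[14] = $nannyxylophone
Sorted (with $ < everything):
  sorted[0] = $nannyxylophone
  sorted[1] = annyxylophone$n
  sorted[2] = e$nannyxylophon
  sorted[3] = hone$nannyxylop
  sorted[4] = lophone$nannyxy
  sorted[5] = nannyxylophone$
  sorted[6] = ne$nannyxylopho
  sorted[7] = nnyxylophone$na
  sorted[8] = nyxylophone$nan
  sorted[9] = one$nannyxyloph
  sorted[10] = ophone$nannyxyl
  sorted[11] = phone$nannyxylo
  sorted[12] = xylophone$nanny
  sorted[13] = ylophone$nannyx
  sorted[14] = yxylophone$nann
sorted[11] = phone$nannyxylo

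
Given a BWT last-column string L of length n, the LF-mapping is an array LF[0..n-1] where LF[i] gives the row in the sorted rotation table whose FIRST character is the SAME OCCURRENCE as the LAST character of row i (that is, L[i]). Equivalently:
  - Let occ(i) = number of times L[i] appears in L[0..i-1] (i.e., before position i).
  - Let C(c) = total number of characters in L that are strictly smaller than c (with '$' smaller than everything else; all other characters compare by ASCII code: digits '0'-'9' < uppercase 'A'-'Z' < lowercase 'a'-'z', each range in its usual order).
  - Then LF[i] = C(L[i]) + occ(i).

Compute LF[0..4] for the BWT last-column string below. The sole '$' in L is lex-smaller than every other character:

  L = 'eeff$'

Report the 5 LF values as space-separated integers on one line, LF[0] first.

Answer: 1 2 3 4 0

Derivation:
Char counts: '$':1, 'e':2, 'f':2
C (first-col start): C('$')=0, C('e')=1, C('f')=3
L[0]='e': occ=0, LF[0]=C('e')+0=1+0=1
L[1]='e': occ=1, LF[1]=C('e')+1=1+1=2
L[2]='f': occ=0, LF[2]=C('f')+0=3+0=3
L[3]='f': occ=1, LF[3]=C('f')+1=3+1=4
L[4]='$': occ=0, LF[4]=C('$')+0=0+0=0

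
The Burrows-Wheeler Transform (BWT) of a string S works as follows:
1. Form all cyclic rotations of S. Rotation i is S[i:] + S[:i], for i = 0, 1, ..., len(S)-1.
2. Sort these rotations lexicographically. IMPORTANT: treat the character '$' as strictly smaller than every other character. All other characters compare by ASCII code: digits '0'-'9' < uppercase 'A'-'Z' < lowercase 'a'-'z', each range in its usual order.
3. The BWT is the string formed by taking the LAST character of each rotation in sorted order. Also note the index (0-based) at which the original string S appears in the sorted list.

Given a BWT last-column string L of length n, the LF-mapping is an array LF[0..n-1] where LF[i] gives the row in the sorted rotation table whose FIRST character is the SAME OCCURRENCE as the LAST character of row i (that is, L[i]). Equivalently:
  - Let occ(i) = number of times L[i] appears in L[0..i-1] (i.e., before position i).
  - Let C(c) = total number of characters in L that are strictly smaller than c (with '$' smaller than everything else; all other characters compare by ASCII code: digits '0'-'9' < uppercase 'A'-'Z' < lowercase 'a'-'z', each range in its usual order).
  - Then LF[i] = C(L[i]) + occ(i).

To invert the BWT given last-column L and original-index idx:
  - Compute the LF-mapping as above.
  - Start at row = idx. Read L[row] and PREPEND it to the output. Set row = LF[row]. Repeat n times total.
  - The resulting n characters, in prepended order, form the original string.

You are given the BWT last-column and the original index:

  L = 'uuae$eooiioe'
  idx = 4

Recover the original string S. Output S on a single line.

LF mapping: 10 11 1 2 0 3 7 8 5 6 9 4
Walk LF starting at row 4, prepending L[row]:
  step 1: row=4, L[4]='$', prepend. Next row=LF[4]=0
  step 2: row=0, L[0]='u', prepend. Next row=LF[0]=10
  step 3: row=10, L[10]='o', prepend. Next row=LF[10]=9
  step 4: row=9, L[9]='i', prepend. Next row=LF[9]=6
  step 5: row=6, L[6]='o', prepend. Next row=LF[6]=7
  step 6: row=7, L[7]='o', prepend. Next row=LF[7]=8
  step 7: row=8, L[8]='i', prepend. Next row=LF[8]=5
  step 8: row=5, L[5]='e', prepend. Next row=LF[5]=3
  step 9: row=3, L[3]='e', prepend. Next row=LF[3]=2
  step 10: row=2, L[2]='a', prepend. Next row=LF[2]=1
  step 11: row=1, L[1]='u', prepend. Next row=LF[1]=11
  step 12: row=11, L[11]='e', prepend. Next row=LF[11]=4
Reversed output: euaeeiooiou$

Answer: euaeeiooiou$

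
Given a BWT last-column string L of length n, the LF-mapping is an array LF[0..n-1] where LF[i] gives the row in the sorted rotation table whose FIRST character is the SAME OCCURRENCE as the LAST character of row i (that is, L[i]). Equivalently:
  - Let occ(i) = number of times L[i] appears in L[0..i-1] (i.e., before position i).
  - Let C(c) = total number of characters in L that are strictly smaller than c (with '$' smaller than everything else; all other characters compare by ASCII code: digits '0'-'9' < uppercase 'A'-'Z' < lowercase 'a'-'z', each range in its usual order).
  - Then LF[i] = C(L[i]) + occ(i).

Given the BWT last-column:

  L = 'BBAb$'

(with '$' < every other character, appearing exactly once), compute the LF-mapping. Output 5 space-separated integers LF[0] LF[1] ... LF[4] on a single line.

Char counts: '$':1, 'A':1, 'B':2, 'b':1
C (first-col start): C('$')=0, C('A')=1, C('B')=2, C('b')=4
L[0]='B': occ=0, LF[0]=C('B')+0=2+0=2
L[1]='B': occ=1, LF[1]=C('B')+1=2+1=3
L[2]='A': occ=0, LF[2]=C('A')+0=1+0=1
L[3]='b': occ=0, LF[3]=C('b')+0=4+0=4
L[4]='$': occ=0, LF[4]=C('$')+0=0+0=0

Answer: 2 3 1 4 0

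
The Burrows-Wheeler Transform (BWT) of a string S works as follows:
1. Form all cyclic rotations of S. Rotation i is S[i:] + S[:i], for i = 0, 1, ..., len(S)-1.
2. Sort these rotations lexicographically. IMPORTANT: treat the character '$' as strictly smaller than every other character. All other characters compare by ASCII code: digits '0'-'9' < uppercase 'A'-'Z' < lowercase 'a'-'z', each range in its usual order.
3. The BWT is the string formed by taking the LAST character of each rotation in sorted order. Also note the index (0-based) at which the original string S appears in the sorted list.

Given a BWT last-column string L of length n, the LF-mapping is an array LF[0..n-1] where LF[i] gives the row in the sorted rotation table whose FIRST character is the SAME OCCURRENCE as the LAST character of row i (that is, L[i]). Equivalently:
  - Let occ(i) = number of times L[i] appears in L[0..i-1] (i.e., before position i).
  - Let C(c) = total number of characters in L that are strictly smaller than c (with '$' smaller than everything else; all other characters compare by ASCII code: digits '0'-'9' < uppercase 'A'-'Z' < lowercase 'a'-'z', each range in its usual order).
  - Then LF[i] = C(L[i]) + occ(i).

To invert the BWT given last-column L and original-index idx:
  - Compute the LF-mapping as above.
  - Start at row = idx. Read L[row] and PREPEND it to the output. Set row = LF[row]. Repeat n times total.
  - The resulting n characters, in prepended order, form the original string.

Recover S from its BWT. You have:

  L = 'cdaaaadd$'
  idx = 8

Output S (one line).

Answer: dddaaaac$

Derivation:
LF mapping: 5 6 1 2 3 4 7 8 0
Walk LF starting at row 8, prepending L[row]:
  step 1: row=8, L[8]='$', prepend. Next row=LF[8]=0
  step 2: row=0, L[0]='c', prepend. Next row=LF[0]=5
  step 3: row=5, L[5]='a', prepend. Next row=LF[5]=4
  step 4: row=4, L[4]='a', prepend. Next row=LF[4]=3
  step 5: row=3, L[3]='a', prepend. Next row=LF[3]=2
  step 6: row=2, L[2]='a', prepend. Next row=LF[2]=1
  step 7: row=1, L[1]='d', prepend. Next row=LF[1]=6
  step 8: row=6, L[6]='d', prepend. Next row=LF[6]=7
  step 9: row=7, L[7]='d', prepend. Next row=LF[7]=8
Reversed output: dddaaaac$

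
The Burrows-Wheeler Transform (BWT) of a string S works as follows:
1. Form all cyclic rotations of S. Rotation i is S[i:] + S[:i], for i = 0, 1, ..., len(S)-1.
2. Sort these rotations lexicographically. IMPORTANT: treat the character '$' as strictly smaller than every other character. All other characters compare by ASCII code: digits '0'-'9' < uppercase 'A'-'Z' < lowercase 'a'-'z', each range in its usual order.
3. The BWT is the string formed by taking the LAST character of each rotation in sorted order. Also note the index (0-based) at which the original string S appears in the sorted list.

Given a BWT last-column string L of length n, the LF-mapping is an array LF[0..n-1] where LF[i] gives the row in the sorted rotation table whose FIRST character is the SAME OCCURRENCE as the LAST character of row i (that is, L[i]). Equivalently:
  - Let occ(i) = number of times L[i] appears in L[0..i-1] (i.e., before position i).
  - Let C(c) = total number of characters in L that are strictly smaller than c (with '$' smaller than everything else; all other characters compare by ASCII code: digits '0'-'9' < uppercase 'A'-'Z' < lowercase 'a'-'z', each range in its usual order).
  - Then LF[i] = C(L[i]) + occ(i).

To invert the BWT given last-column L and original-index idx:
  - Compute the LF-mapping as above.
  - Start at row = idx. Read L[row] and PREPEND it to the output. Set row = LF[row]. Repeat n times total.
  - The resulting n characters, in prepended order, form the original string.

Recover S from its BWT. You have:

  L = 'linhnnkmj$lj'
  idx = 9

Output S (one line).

LF mapping: 6 2 9 1 10 11 5 8 3 0 7 4
Walk LF starting at row 9, prepending L[row]:
  step 1: row=9, L[9]='$', prepend. Next row=LF[9]=0
  step 2: row=0, L[0]='l', prepend. Next row=LF[0]=6
  step 3: row=6, L[6]='k', prepend. Next row=LF[6]=5
  step 4: row=5, L[5]='n', prepend. Next row=LF[5]=11
  step 5: row=11, L[11]='j', prepend. Next row=LF[11]=4
  step 6: row=4, L[4]='n', prepend. Next row=LF[4]=10
  step 7: row=10, L[10]='l', prepend. Next row=LF[10]=7
  step 8: row=7, L[7]='m', prepend. Next row=LF[7]=8
  step 9: row=8, L[8]='j', prepend. Next row=LF[8]=3
  step 10: row=3, L[3]='h', prepend. Next row=LF[3]=1
  step 11: row=1, L[1]='i', prepend. Next row=LF[1]=2
  step 12: row=2, L[2]='n', prepend. Next row=LF[2]=9
Reversed output: nihjmlnjnkl$

Answer: nihjmlnjnkl$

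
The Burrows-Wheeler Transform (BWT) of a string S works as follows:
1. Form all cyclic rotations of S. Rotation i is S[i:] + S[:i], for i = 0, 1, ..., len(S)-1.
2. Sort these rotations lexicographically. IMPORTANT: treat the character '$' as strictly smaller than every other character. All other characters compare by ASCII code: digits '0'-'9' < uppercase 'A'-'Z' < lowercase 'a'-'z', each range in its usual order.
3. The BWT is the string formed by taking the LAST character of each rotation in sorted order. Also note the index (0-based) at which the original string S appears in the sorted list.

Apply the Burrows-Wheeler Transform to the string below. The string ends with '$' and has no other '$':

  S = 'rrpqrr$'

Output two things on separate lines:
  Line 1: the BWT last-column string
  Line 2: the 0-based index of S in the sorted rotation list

Answer: rrprrq$
6

Derivation:
All 7 rotations (rotation i = S[i:]+S[:i]):
  rot[0] = rrpqrr$
  rot[1] = rpqrr$r
  rot[2] = pqrr$rr
  rot[3] = qrr$rrp
  rot[4] = rr$rrpq
  rot[5] = r$rrpqr
  rot[6] = $rrpqrr
Sorted (with $ < everything):
  sorted[0] = $rrpqrr  (last char: 'r')
  sorted[1] = pqrr$rr  (last char: 'r')
  sorted[2] = qrr$rrp  (last char: 'p')
  sorted[3] = r$rrpqr  (last char: 'r')
  sorted[4] = rpqrr$r  (last char: 'r')
  sorted[5] = rr$rrpq  (last char: 'q')
  sorted[6] = rrpqrr$  (last char: '$')
Last column: rrprrq$
Original string S is at sorted index 6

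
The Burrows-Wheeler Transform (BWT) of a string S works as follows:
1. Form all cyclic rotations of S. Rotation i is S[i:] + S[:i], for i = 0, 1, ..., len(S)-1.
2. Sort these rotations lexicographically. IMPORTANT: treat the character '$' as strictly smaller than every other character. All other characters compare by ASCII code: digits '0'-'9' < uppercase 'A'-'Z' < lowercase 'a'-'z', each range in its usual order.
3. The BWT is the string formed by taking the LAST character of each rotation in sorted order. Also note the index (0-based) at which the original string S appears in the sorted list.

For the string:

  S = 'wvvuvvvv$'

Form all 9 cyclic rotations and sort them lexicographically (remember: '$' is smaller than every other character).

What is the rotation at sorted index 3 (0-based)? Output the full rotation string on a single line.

All 9 rotations (rotation i = S[i:]+S[:i]):
  rot[0] = wvvuvvvv$
  rot[1] = vvuvvvv$w
  rot[2] = vuvvvv$wv
  rot[3] = uvvvv$wvv
  rot[4] = vvvv$wvvu
  rot[5] = vvv$wvvuv
  rot[6] = vv$wvvuvv
  rot[7] = v$wvvuvvv
  rot[8] = $wvvuvvvv
Sorted (with $ < everything):
  sorted[0] = $wvvuvvvv
  sorted[1] = uvvvv$wvv
  sorted[2] = v$wvvuvvv
  sorted[3] = vuvvvv$wv
  sorted[4] = vv$wvvuvv
  sorted[5] = vvuvvvv$w
  sorted[6] = vvv$wvvuv
  sorted[7] = vvvv$wvvu
  sorted[8] = wvvuvvvv$
sorted[3] = vuvvvv$wv

Answer: vuvvvv$wv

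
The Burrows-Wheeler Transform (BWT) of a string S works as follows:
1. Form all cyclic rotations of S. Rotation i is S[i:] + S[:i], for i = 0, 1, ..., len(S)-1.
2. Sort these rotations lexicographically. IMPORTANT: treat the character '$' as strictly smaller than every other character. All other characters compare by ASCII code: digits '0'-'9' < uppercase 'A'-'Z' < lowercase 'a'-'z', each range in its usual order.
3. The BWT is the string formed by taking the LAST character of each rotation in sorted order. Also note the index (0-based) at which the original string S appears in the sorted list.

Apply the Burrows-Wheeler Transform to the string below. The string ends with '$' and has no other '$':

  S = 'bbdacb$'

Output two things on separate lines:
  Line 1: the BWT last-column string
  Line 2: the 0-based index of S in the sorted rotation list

Answer: bdc$bab
3

Derivation:
All 7 rotations (rotation i = S[i:]+S[:i]):
  rot[0] = bbdacb$
  rot[1] = bdacb$b
  rot[2] = dacb$bb
  rot[3] = acb$bbd
  rot[4] = cb$bbda
  rot[5] = b$bbdac
  rot[6] = $bbdacb
Sorted (with $ < everything):
  sorted[0] = $bbdacb  (last char: 'b')
  sorted[1] = acb$bbd  (last char: 'd')
  sorted[2] = b$bbdac  (last char: 'c')
  sorted[3] = bbdacb$  (last char: '$')
  sorted[4] = bdacb$b  (last char: 'b')
  sorted[5] = cb$bbda  (last char: 'a')
  sorted[6] = dacb$bb  (last char: 'b')
Last column: bdc$bab
Original string S is at sorted index 3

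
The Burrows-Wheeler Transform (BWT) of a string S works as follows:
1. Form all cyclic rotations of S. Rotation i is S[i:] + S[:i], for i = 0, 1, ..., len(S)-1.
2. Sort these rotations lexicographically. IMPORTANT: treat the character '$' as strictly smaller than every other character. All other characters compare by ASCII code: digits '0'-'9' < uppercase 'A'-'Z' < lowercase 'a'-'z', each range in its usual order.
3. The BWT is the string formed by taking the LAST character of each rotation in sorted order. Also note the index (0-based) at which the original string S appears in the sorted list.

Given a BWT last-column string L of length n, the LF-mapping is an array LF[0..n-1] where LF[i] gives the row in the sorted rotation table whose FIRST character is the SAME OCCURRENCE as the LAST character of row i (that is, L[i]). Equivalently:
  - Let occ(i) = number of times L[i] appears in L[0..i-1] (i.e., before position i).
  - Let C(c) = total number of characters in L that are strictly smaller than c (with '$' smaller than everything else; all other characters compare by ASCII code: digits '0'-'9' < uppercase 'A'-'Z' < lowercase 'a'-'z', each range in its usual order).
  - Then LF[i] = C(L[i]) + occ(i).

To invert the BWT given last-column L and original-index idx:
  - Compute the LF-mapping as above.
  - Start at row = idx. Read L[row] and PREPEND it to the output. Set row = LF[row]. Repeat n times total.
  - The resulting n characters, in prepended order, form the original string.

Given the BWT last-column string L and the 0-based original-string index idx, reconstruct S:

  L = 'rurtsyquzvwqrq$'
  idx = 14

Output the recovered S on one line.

LF mapping: 4 9 5 8 7 13 1 10 14 11 12 2 6 3 0
Walk LF starting at row 14, prepending L[row]:
  step 1: row=14, L[14]='$', prepend. Next row=LF[14]=0
  step 2: row=0, L[0]='r', prepend. Next row=LF[0]=4
  step 3: row=4, L[4]='s', prepend. Next row=LF[4]=7
  step 4: row=7, L[7]='u', prepend. Next row=LF[7]=10
  step 5: row=10, L[10]='w', prepend. Next row=LF[10]=12
  step 6: row=12, L[12]='r', prepend. Next row=LF[12]=6
  step 7: row=6, L[6]='q', prepend. Next row=LF[6]=1
  step 8: row=1, L[1]='u', prepend. Next row=LF[1]=9
  step 9: row=9, L[9]='v', prepend. Next row=LF[9]=11
  step 10: row=11, L[11]='q', prepend. Next row=LF[11]=2
  step 11: row=2, L[2]='r', prepend. Next row=LF[2]=5
  step 12: row=5, L[5]='y', prepend. Next row=LF[5]=13
  step 13: row=13, L[13]='q', prepend. Next row=LF[13]=3
  step 14: row=3, L[3]='t', prepend. Next row=LF[3]=8
  step 15: row=8, L[8]='z', prepend. Next row=LF[8]=14
Reversed output: ztqyrqvuqrwusr$

Answer: ztqyrqvuqrwusr$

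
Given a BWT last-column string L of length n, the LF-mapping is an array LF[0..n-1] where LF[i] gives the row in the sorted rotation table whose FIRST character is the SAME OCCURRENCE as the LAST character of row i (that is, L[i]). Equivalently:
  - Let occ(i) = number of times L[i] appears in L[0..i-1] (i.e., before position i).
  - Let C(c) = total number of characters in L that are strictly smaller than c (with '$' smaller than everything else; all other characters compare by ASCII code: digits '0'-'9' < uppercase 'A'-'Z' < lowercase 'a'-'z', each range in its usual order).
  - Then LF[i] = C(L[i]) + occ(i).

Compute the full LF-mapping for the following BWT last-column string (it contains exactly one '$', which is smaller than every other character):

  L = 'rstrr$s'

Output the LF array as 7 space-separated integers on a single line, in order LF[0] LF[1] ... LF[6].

Answer: 1 4 6 2 3 0 5

Derivation:
Char counts: '$':1, 'r':3, 's':2, 't':1
C (first-col start): C('$')=0, C('r')=1, C('s')=4, C('t')=6
L[0]='r': occ=0, LF[0]=C('r')+0=1+0=1
L[1]='s': occ=0, LF[1]=C('s')+0=4+0=4
L[2]='t': occ=0, LF[2]=C('t')+0=6+0=6
L[3]='r': occ=1, LF[3]=C('r')+1=1+1=2
L[4]='r': occ=2, LF[4]=C('r')+2=1+2=3
L[5]='$': occ=0, LF[5]=C('$')+0=0+0=0
L[6]='s': occ=1, LF[6]=C('s')+1=4+1=5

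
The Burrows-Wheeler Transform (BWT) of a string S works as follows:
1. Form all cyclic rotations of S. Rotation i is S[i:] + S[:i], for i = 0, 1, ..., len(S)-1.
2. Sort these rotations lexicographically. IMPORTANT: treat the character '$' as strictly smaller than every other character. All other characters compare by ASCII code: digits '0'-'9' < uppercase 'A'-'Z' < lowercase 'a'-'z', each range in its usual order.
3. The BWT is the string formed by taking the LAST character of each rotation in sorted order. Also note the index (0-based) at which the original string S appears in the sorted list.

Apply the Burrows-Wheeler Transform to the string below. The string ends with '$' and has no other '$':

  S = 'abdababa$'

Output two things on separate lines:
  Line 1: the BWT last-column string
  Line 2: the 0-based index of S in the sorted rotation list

Answer: abbd$aaab
4

Derivation:
All 9 rotations (rotation i = S[i:]+S[:i]):
  rot[0] = abdababa$
  rot[1] = bdababa$a
  rot[2] = dababa$ab
  rot[3] = ababa$abd
  rot[4] = baba$abda
  rot[5] = aba$abdab
  rot[6] = ba$abdaba
  rot[7] = a$abdabab
  rot[8] = $abdababa
Sorted (with $ < everything):
  sorted[0] = $abdababa  (last char: 'a')
  sorted[1] = a$abdabab  (last char: 'b')
  sorted[2] = aba$abdab  (last char: 'b')
  sorted[3] = ababa$abd  (last char: 'd')
  sorted[4] = abdababa$  (last char: '$')
  sorted[5] = ba$abdaba  (last char: 'a')
  sorted[6] = baba$abda  (last char: 'a')
  sorted[7] = bdababa$a  (last char: 'a')
  sorted[8] = dababa$ab  (last char: 'b')
Last column: abbd$aaab
Original string S is at sorted index 4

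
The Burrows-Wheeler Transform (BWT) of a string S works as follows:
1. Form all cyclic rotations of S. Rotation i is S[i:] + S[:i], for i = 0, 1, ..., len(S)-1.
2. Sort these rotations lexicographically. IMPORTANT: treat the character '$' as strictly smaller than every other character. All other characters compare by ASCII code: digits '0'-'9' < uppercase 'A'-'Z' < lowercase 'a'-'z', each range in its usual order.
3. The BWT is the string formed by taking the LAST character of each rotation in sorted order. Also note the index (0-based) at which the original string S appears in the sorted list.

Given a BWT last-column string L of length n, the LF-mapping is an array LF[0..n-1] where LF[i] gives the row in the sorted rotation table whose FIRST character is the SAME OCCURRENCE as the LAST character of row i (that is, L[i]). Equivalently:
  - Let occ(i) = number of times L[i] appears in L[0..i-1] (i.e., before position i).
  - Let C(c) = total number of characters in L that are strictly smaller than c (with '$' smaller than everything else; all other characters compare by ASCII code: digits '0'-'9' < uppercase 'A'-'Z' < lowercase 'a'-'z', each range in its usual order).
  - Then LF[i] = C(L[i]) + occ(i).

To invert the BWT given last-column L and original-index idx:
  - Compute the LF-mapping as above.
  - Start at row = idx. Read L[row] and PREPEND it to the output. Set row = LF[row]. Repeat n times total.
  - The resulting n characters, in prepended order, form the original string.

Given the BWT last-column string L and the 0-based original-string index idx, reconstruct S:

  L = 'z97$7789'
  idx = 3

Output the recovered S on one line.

Answer: 797789z$

Derivation:
LF mapping: 7 5 1 0 2 3 4 6
Walk LF starting at row 3, prepending L[row]:
  step 1: row=3, L[3]='$', prepend. Next row=LF[3]=0
  step 2: row=0, L[0]='z', prepend. Next row=LF[0]=7
  step 3: row=7, L[7]='9', prepend. Next row=LF[7]=6
  step 4: row=6, L[6]='8', prepend. Next row=LF[6]=4
  step 5: row=4, L[4]='7', prepend. Next row=LF[4]=2
  step 6: row=2, L[2]='7', prepend. Next row=LF[2]=1
  step 7: row=1, L[1]='9', prepend. Next row=LF[1]=5
  step 8: row=5, L[5]='7', prepend. Next row=LF[5]=3
Reversed output: 797789z$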